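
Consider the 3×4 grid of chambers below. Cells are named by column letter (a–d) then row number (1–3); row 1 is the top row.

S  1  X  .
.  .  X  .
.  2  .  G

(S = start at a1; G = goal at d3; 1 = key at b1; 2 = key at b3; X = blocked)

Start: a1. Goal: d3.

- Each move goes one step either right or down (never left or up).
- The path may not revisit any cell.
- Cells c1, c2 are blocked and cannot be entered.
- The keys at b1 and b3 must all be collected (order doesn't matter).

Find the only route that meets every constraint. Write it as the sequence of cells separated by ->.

Moves only go right or down, so the column and row indices never decrease.
Route from a1: right to b1, 2× down (reaching b3), 2× right (reaching d3) — 5 moves in all.
Check: all required cells visited.

a1 -> b1 -> b2 -> b3 -> c3 -> d3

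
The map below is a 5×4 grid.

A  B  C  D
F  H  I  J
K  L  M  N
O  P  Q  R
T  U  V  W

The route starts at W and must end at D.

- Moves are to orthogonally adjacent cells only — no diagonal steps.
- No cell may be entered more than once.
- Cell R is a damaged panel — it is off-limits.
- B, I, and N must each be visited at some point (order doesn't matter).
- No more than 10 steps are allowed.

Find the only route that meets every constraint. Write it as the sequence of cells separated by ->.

The budget equals the shortest possible length, so every move has to be on a shortest route through the required cells.
Route from W: left 1 to V, up 2 to M, right 1 to N, up 1 to J, left 2 to H, up 1 to B, right 2 to D — 10 moves in all.
Check: all required cells visited; 10 ≤ 10 moves.

W -> V -> Q -> M -> N -> J -> I -> H -> B -> C -> D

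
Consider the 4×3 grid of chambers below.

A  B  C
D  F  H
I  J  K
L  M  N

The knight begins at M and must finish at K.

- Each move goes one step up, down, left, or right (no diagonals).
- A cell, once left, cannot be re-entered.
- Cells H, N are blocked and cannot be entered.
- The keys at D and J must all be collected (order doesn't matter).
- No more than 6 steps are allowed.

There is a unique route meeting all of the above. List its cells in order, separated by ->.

Any route must reach D and J and still end at K within 6 moves, so the order of the required stops is forced.
Route from M: left to L, 2× up (reaching D), right to F, down to J, right to K — 6 moves in all.
Check: all required cells visited; 6 ≤ 6 moves.

M -> L -> I -> D -> F -> J -> K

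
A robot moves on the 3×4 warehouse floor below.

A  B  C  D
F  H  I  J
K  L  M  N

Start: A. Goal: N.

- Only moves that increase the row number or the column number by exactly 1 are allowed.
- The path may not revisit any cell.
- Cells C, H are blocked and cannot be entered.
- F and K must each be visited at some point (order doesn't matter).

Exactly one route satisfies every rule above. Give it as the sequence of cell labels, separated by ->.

Moves only go right or down, so the column and row indices never decrease.
Route from A: down 2 to K, right 3 to N — 5 moves in all.
Check: all required cells visited.

A -> F -> K -> L -> M -> N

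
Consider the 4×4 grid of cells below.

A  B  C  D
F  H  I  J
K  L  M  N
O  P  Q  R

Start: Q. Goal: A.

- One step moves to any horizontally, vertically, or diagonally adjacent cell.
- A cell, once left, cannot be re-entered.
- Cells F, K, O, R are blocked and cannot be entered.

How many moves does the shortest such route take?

3

With diagonal moves allowed, the Chebyshev distance max(|Δrow|,|Δcol|) from Q to A is 3, so at least 3 moves are needed.
A route of 3 moves achieves this: Q → L → H → A.
Since 3 matches the lower bound, it is optimal.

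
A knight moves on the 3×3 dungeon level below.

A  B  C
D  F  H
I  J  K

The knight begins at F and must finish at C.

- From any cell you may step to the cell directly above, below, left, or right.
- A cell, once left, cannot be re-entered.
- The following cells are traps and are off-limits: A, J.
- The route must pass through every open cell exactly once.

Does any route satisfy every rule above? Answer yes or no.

no

Cell I has only one open neighbour but is neither the start nor the goal, so a Hamiltonian route would have to both enter and leave it through the same neighbour — impossible without revisiting.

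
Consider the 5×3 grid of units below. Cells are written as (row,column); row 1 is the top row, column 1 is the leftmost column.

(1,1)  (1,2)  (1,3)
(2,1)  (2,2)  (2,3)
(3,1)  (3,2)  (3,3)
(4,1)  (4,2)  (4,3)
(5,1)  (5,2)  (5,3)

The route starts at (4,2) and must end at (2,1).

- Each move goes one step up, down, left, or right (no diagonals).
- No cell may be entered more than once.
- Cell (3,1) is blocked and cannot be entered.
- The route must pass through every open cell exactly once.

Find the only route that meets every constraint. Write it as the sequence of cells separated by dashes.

Need to visit all 14 open cells exactly once, starting at (4,2) and ending at (2,1).
Cell (4,1) has only two open neighbours ((5,1) and (4,2)), so the path must pass straight through it: one of those is the cell it's entered from and the other is where it exits.
Route from (4,2): left 1 to (4,1), down 1 to (5,1), right 2 to (5,3), up 2 to (3,3), left 1 to (3,2), up 1 to (2,2), right 1 to (2,3), up 1 to (1,3), left 2 to (1,1), down 1 to (2,1) — 13 moves in all.
Check: all 14 open cells covered.

(4,2) - (4,1) - (5,1) - (5,2) - (5,3) - (4,3) - (3,3) - (3,2) - (2,2) - (2,3) - (1,3) - (1,2) - (1,1) - (2,1)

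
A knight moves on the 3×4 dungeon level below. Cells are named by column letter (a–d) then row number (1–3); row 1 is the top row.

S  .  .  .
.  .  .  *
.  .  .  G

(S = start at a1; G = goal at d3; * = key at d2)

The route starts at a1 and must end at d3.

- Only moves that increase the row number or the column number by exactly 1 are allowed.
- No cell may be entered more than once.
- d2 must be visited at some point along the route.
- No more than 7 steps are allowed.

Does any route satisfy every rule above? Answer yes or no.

One route that works: a1 → a2 → b2 → c2 → d2 → d3.

yes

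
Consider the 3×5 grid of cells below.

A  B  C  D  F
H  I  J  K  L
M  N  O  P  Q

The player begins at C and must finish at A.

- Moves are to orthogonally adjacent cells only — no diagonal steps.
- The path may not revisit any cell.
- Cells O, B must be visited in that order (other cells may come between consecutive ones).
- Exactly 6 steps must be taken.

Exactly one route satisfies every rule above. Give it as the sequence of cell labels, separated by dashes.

The waypoints must appear in the order O, B, with no cell reused.
Route from C: 2× down (reaching O), left to N, 2× up (reaching B), left to A — 6 moves in all.
Check: order respected (O at step 2, B at step 5); 6 moves as required.

C - J - O - N - I - B - A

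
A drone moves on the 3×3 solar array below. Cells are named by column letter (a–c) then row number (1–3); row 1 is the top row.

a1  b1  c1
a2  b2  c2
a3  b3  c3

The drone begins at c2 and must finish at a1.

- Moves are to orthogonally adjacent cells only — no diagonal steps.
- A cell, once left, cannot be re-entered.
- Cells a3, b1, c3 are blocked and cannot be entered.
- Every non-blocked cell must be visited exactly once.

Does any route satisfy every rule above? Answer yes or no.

Cell c1 has only one open neighbour but is neither the start nor the goal, so a Hamiltonian route would have to both enter and leave it through the same neighbour — impossible without revisiting.

no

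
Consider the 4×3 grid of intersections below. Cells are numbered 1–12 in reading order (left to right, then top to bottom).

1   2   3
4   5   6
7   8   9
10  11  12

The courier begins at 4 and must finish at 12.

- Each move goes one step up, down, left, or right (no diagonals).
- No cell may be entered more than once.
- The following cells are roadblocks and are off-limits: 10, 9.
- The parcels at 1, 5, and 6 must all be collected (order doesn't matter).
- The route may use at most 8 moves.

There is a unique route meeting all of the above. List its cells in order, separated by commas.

The 8-move cap with required stops at 1, 5, 6 leaves no slack for detours.
Route from 4: up to 1, 2× right (reaching 3), down to 6, left to 5, 2× down (reaching 11), right to 12 — 8 moves in all.
Check: all required cells visited; 8 ≤ 8 moves.

4, 1, 2, 3, 6, 5, 8, 11, 12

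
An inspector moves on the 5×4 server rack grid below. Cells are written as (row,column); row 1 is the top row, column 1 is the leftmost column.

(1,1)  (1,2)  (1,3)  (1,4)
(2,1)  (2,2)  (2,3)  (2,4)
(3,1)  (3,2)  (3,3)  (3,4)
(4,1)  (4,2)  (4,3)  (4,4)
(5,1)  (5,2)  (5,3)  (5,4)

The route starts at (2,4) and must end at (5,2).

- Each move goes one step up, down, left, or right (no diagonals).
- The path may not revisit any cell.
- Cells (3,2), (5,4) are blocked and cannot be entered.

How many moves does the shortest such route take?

5

The Manhattan distance from (2,4) to (5,2) is |2−5| + |4−2| = 5, so at least 5 moves are needed.
A route of 5 moves achieves this: (2,4) → (3,4) → (4,4) → (4,3) → (5,3) → (5,2).
Since 5 matches the lower bound, it is optimal.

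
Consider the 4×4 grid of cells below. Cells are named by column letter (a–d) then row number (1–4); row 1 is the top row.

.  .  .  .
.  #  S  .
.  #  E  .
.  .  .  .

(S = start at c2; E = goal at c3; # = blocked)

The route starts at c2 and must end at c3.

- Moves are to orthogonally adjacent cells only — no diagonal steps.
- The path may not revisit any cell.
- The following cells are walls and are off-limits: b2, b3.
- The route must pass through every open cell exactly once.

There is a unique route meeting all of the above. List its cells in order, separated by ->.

Need to visit all 14 open cells exactly once, starting at c2 and ending at c3.
Cell a1 has only two open neighbours (a2 and b1), so the path must pass straight through it: one of those is the cell it's entered from and the other is where it exits.
Route from c2: right 1 to d2, up 1 to d1, left 3 to a1, down 3 to a4, right 3 to d4, up 1 to d3, left 1 to c3 — 13 moves in all.
Check: all 14 open cells covered.

c2 -> d2 -> d1 -> c1 -> b1 -> a1 -> a2 -> a3 -> a4 -> b4 -> c4 -> d4 -> d3 -> c3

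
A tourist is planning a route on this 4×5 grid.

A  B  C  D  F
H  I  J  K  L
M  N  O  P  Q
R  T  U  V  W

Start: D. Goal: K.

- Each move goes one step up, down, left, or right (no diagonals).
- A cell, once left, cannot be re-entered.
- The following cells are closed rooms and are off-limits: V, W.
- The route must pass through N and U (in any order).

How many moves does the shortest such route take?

Any route passes through N and U in some order between D and K. Summing Manhattan distances along each leg and taking the cheapest ordering (D → N → U → K) gives a lower bound of 4 + 2 + 3 = 9 moves.
A route of 9 moves achieves this: D → C → J → I → N → T → U → O → P → K.
Since 9 matches the lower bound, it is optimal.

9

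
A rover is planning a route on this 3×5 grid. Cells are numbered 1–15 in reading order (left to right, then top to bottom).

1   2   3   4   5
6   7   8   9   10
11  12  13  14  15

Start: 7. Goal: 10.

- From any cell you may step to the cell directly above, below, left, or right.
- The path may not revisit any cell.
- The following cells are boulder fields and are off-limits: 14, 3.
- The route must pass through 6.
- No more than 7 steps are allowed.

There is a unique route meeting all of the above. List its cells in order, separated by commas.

7, 6, 11, 12, 13, 8, 9, 10

Any route must reach 6 and still end at 10 within 7 moves, so the order of the required stops is forced.
Route from 7: left 1 to 6, down 1 to 11, right 2 to 13, up 1 to 8, right 2 to 10 — 7 moves in all.
Check: all required cells visited; 7 ≤ 7 moves.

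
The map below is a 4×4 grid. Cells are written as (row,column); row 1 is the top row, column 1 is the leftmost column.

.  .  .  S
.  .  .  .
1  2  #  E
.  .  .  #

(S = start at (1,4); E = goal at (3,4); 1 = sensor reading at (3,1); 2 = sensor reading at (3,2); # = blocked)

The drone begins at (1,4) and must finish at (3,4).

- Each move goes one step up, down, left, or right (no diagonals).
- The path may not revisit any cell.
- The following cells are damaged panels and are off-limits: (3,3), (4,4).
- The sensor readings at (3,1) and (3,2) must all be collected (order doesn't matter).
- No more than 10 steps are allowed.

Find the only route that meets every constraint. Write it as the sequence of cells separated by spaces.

Any route must reach (3,1) and (3,2) and still end at (3,4) within 10 moves, so the order of the required stops is forced.
Route from (1,4): left 3 to (1,1), down 2 to (3,1), right 1 to (3,2), up 1 to (2,2), right 2 to (2,4), down 1 to (3,4) — 10 moves in all.
Check: all required cells visited; 10 ≤ 10 moves.

(1,4) (1,3) (1,2) (1,1) (2,1) (3,1) (3,2) (2,2) (2,3) (2,4) (3,4)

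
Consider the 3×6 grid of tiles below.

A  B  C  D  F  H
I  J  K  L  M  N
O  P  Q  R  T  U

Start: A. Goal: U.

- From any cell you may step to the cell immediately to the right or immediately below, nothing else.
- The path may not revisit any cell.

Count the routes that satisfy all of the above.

A right/down-only route from A to U makes exactly 2 down-moves and 5 right-moves in some order.
With no other constraints that would be C(7,2) = 21 routes.
That gives 21 routes.

21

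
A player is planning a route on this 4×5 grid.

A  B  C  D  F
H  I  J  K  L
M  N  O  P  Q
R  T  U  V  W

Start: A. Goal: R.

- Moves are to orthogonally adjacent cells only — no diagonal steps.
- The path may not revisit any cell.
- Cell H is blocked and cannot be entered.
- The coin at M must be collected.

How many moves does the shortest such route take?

Any route passes through M somewhere between A and R. Summing Manhattan distances along the two legs (A → M → R) gives a lower bound of 2 + 1 = 3 moves.
That bound ignores the blocked cells. Measuring each leg by the fewest moves that actually steer around them (A→M: 4; M→R: 1) raises the lower bound to 5.
A route of 5 moves exists: A → B → I → N → M → R.
Since 5 matches that lower bound, it is optimal.

5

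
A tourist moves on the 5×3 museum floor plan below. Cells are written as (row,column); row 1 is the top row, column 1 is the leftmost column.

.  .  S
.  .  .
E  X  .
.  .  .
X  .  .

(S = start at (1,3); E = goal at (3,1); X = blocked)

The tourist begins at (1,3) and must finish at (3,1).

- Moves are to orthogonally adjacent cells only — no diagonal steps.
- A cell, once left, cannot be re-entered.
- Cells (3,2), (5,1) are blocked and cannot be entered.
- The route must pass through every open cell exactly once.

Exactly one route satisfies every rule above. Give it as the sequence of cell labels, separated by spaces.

(1,3) (1,2) (1,1) (2,1) (2,2) (2,3) (3,3) (4,3) (5,3) (5,2) (4,2) (4,1) (3,1)

Need to visit all 13 open cells exactly once, starting at (1,3) and ending at (3,1).
Cell (4,1) has only two open neighbours ((3,1) and (4,2)), so the path must pass straight through it: one of those is the cell it's entered from and the other is where it exits.
Route from (1,3): left 2 to (1,1), down 1 to (2,1), right 2 to (2,3), down 3 to (5,3), left 1 to (5,2), up 1 to (4,2), left 1 to (4,1), up 1 to (3,1) — 12 moves in all.
Check: all 13 open cells covered.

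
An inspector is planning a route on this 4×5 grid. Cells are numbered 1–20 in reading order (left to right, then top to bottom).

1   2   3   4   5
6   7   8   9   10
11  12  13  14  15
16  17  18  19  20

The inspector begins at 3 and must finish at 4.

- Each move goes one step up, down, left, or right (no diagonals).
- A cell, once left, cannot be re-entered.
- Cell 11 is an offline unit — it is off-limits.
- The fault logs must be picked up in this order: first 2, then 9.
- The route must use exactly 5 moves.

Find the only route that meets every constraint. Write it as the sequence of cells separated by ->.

3 -> 2 -> 7 -> 8 -> 9 -> 4

The waypoints must appear in the order 2, 9, with no cell reused.
Route from 3: left to 2, down to 7, 2× right (reaching 9), up to 4 — 5 moves in all.
Check: order respected (2 at step 1, 9 at step 4); 5 moves as required.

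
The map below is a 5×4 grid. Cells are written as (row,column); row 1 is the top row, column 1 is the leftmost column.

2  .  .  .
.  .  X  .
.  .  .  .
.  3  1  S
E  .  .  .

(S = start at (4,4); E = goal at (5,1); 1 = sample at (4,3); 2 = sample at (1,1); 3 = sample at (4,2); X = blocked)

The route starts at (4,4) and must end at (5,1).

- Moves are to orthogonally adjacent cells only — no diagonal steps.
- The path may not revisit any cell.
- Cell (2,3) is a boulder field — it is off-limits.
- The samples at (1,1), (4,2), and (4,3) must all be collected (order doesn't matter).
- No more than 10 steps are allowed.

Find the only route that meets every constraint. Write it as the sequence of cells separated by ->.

Any route must reach (1,1), (4,2), and (4,3) and still end at (5,1) within 10 moves, so the order of the required stops is forced.
Route from (4,4): left 2 to (4,2), up 3 to (1,2), left 1 to (1,1), down 4 to (5,1) — 10 moves in all.
Check: all required cells visited; 10 ≤ 10 moves.

(4,4) -> (4,3) -> (4,2) -> (3,2) -> (2,2) -> (1,2) -> (1,1) -> (2,1) -> (3,1) -> (4,1) -> (5,1)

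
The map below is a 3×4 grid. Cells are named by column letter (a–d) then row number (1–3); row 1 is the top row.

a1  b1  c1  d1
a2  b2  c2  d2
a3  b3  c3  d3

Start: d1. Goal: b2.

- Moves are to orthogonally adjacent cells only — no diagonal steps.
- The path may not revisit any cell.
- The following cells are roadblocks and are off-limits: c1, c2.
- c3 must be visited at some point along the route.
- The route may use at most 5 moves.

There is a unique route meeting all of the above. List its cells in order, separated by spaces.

The 5-move cap with required stops at c3 leaves no slack for detours.
Route from d1: down 2 to d3, left 2 to b3, up 1 to b2 — 5 moves in all.
Check: all required cells visited; 5 ≤ 5 moves.

d1 d2 d3 c3 b3 b2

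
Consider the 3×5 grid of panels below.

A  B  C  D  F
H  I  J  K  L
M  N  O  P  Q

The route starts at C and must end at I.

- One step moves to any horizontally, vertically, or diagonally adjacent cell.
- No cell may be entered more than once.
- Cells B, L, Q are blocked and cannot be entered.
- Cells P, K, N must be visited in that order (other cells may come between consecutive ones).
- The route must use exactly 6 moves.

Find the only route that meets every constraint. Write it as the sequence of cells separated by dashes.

The waypoints must appear in the order P, K, N, with no cell reused.
Route from C: down 1 to J, down-right 1 to P, up 1 to K, down-left 1 to O, left 1 to N, up 1 to I — 6 moves in all.
Check: order respected (P at step 2, K at step 3, N at step 5); 6 moves as required.

C - J - P - K - O - N - I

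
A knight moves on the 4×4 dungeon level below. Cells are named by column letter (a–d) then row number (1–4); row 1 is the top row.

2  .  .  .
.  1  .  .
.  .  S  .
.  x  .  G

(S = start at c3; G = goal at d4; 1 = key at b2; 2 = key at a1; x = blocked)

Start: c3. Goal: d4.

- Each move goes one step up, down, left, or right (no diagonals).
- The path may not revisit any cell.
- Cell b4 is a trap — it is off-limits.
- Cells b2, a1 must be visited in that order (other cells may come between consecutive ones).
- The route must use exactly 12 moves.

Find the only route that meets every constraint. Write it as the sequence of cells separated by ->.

c3 -> c2 -> b2 -> b3 -> a3 -> a2 -> a1 -> b1 -> c1 -> d1 -> d2 -> d3 -> d4

The waypoints must appear in the order b2, a1, with no cell reused.
Route from c3: up 1 to c2, left 1 to b2, down 1 to b3, left 1 to a3, up 2 to a1, right 3 to d1, down 3 to d4 — 12 moves in all.
Check: order respected (1 at step 2, 2 at step 6); 12 moves as required.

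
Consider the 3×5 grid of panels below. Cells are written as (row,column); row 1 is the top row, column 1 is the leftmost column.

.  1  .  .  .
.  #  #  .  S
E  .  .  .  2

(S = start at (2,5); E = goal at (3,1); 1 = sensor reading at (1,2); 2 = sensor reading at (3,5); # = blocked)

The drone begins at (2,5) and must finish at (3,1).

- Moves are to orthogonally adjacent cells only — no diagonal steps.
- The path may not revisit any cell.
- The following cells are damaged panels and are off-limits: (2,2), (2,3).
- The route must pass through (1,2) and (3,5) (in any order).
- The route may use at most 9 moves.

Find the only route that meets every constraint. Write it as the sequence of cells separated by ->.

Any route must reach (1,2) and (3,5) and still end at (3,1) within 9 moves, so the order of the required stops is forced.
Route from (2,5): down to (3,5), left to (3,4), 2× up (reaching (1,4)), 3× left (reaching (1,1)), 2× down (reaching (3,1)) — 9 moves in all.
Check: all required cells visited; 9 ≤ 9 moves.

(2,5) -> (3,5) -> (3,4) -> (2,4) -> (1,4) -> (1,3) -> (1,2) -> (1,1) -> (2,1) -> (3,1)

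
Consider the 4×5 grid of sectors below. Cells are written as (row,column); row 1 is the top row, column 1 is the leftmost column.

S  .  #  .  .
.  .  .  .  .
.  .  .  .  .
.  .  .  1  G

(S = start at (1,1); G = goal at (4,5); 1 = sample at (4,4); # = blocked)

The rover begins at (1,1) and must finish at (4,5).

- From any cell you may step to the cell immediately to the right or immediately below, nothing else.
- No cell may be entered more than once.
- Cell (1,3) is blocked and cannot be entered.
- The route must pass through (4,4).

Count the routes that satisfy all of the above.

16

A right/down-only route from (1,1) to (4,5) makes exactly 3 down-moves and 4 right-moves in some order.
With no other constraints that would be C(7,3) = 35 routes.
Split at (4,4) and multiply the segment counts (each segment already excludes blocked cells): (1,1)→(4,4): 16; (4,4)→(4,5): 1; product = 16.
That gives 16 routes.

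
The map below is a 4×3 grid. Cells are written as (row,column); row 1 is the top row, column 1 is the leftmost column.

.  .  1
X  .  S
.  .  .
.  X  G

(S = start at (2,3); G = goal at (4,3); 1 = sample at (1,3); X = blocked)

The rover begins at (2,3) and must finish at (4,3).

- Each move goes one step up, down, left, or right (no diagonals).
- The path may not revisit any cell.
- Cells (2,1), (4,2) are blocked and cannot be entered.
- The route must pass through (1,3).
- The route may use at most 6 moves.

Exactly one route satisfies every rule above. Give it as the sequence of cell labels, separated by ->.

The 6-move cap with required stops at (1,3) leaves no slack for detours.
Route from (2,3): up to (1,3), left to (1,2), 2× down (reaching (3,2)), right to (3,3), down to (4,3) — 6 moves in all.
Check: all required cells visited; 6 ≤ 6 moves.

(2,3) -> (1,3) -> (1,2) -> (2,2) -> (3,2) -> (3,3) -> (4,3)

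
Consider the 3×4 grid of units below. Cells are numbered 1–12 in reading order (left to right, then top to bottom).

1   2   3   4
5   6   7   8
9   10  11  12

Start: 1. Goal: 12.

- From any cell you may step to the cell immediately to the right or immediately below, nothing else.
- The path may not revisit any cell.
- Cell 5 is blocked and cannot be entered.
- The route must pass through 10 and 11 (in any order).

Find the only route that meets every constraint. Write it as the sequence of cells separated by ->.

1 -> 2 -> 6 -> 10 -> 11 -> 12

Moves only go right or down, so the column and row indices never decrease.
Route from 1: right 1 to 2, down 2 to 10, right 2 to 12 — 5 moves in all.
Check: all required cells visited.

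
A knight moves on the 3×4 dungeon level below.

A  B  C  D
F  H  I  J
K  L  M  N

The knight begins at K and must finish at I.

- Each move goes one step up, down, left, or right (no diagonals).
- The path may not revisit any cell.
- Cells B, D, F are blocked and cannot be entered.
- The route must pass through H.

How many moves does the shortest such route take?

3

Any route passes through H somewhere between K and I. Summing Manhattan distances along the two legs (K → H → I) gives a lower bound of 2 + 1 = 3 moves.
A route of 3 moves achieves this: K → L → H → I.
Since 3 matches the lower bound, it is optimal.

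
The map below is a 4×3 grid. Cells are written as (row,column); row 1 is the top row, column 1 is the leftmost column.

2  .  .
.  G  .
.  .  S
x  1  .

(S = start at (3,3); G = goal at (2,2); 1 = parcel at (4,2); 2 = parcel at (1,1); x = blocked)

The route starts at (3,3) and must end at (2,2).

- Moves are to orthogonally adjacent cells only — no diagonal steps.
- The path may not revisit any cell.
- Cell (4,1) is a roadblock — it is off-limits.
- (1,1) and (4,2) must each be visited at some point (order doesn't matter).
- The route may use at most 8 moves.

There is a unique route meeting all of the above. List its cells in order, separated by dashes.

Any route must reach (1,1) and (4,2) and still end at (2,2) within 8 moves, so the order of the required stops is forced.
Route from (3,3): down 1 to (4,3), left 1 to (4,2), up 1 to (3,2), left 1 to (3,1), up 2 to (1,1), right 1 to (1,2), down 1 to (2,2) — 8 moves in all.
Check: all required cells visited; 8 ≤ 8 moves.

(3,3) - (4,3) - (4,2) - (3,2) - (3,1) - (2,1) - (1,1) - (1,2) - (2,2)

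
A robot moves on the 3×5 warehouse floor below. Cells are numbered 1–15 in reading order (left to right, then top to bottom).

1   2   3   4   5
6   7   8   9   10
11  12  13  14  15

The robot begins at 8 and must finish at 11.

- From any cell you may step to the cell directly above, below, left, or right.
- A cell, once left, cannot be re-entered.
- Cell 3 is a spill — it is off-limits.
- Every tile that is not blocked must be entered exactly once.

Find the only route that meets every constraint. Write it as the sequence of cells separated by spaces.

8 9 4 5 10 15 14 13 12 7 2 1 6 11

Need to visit all 14 open cells exactly once, starting at 8 and ending at 11.
Cell 2 has only two open neighbours (7 and 1), so the path must pass straight through it: one of those is the cell it's entered from and the other is where it exits.
Route from 8: right 1 to 9, up 1 to 4, right 1 to 5, down 2 to 15, left 3 to 12, up 2 to 2, left 1 to 1, down 2 to 11 — 13 moves in all.
Check: all 14 open cells covered.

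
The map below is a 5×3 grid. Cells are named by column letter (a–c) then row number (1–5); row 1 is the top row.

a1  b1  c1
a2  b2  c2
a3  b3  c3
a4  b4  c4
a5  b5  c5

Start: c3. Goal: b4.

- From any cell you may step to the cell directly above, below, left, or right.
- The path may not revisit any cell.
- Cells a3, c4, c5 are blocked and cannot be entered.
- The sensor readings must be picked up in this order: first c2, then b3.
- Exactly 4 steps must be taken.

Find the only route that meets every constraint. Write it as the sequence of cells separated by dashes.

The waypoints must appear in the order c2, b3, with no cell reused.
Route from c3: up 1 to c2, left 1 to b2, down 2 to b4 — 4 moves in all.
Check: order respected (c2 at step 1, b3 at step 3); 4 moves as required.

c3 - c2 - b2 - b3 - b4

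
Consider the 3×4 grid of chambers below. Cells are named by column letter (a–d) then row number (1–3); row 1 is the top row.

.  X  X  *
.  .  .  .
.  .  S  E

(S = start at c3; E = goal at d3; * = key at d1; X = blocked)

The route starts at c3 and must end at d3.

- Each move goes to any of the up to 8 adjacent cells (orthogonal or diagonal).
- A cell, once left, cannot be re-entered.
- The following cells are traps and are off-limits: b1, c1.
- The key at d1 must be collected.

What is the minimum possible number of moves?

Any route passes through d1 somewhere between c3 and d3. Summing Chebyshev distances along the two legs (c3 → d1 → d3) gives a lower bound of 2 + 2 = 4 moves.
A route of 4 moves achieves this: c3 → c2 → d1 → d2 → d3.
Since 4 matches the lower bound, it is optimal.

4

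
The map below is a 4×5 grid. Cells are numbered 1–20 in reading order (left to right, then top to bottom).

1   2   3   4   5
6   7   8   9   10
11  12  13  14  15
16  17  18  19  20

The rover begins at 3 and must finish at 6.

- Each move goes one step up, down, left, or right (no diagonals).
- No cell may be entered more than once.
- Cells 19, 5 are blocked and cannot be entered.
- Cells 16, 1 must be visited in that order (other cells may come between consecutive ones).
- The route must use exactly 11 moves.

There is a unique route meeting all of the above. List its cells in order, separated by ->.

3 -> 8 -> 13 -> 18 -> 17 -> 16 -> 11 -> 12 -> 7 -> 2 -> 1 -> 6

The waypoints must appear in the order 16, 1, with no cell reused.
Route from 3: down 3 to 18, left 2 to 16, up 1 to 11, right 1 to 12, up 2 to 2, left 1 to 1, down 1 to 6 — 11 moves in all.
Check: order respected (16 at step 5, 1 at step 10); 11 moves as required.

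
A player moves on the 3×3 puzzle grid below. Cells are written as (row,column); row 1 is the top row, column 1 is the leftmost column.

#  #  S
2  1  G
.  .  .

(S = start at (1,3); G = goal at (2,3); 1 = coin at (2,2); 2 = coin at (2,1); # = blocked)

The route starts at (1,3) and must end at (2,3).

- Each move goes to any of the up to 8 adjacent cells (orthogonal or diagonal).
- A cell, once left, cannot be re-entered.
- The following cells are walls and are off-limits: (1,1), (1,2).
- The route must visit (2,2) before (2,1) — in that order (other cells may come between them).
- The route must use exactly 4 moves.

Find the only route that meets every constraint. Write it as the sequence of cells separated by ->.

(1,3) -> (2,2) -> (2,1) -> (3,2) -> (2,3)

The waypoints must appear in the order (2,2), (2,1), with no cell reused.
Route from (1,3): down-left to (2,2), left to (2,1), down-right to (3,2), up-right to (2,3) — 4 moves in all.
Check: order respected (1 at step 1, 2 at step 2); 4 moves as required.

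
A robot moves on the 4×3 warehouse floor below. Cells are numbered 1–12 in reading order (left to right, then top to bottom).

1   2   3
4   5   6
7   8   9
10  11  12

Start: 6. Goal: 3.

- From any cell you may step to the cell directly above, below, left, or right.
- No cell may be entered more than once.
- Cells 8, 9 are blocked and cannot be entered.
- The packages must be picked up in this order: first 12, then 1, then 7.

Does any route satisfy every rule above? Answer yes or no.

12 must be visited but has only one open neighbour (11), and it is neither the start nor the goal — the route would have to enter and leave through 11, re-entering it.

no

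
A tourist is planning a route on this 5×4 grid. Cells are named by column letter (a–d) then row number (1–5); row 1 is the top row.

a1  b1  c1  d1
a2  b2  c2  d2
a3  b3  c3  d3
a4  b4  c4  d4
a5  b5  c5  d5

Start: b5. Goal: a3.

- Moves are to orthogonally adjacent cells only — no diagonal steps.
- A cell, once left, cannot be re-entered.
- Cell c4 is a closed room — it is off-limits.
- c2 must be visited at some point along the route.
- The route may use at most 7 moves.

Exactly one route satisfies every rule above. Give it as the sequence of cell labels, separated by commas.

b5, b4, b3, c3, c2, b2, a2, a3

Any route must reach c2 and still end at a3 within 7 moves, so the order of the required stops is forced.
Route from b5: 2× up (reaching b3), right to c3, up to c2, 2× left (reaching a2), down to a3 — 7 moves in all.
Check: all required cells visited; 7 ≤ 7 moves.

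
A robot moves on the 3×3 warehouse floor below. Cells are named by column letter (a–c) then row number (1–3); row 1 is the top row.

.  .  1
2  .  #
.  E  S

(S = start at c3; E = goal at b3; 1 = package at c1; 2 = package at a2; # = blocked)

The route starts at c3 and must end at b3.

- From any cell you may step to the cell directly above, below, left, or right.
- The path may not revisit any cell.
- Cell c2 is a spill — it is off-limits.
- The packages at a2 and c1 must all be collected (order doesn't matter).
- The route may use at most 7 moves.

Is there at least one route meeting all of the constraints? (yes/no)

c1 must be visited but has only one open neighbour (b1), and it is neither the start nor the goal — the route would have to enter and leave through b1, re-entering it.

no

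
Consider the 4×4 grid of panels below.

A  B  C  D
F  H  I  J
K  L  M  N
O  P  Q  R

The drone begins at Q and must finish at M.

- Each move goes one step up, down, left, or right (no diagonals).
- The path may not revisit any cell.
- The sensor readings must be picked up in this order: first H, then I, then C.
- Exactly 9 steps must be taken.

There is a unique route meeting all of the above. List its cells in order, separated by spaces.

Q P L H I C D J N M

The waypoints must appear in the order H, I, C, with no cell reused.
Route from Q: left 1 to P, up 2 to H, right 1 to I, up 1 to C, right 1 to D, down 2 to N, left 1 to M — 9 moves in all.
Check: order respected (H at step 3, I at step 4, C at step 5); 9 moves as required.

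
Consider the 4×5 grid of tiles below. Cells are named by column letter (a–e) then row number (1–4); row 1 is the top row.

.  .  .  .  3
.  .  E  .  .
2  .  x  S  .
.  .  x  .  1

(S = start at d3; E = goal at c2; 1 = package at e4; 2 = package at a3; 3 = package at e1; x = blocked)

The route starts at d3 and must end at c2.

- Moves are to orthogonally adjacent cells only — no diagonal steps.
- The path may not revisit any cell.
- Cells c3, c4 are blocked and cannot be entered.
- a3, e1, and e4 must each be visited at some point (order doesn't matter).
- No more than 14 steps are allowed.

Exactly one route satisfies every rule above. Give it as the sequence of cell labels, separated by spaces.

d3 d4 e4 e3 e2 e1 d1 c1 b1 a1 a2 a3 b3 b2 c2

The 14-move cap with required stops at a3, e1, e4 leaves no slack for detours.
Route from d3: down 1 to d4, right 1 to e4, up 3 to e1, left 4 to a1, down 2 to a3, right 1 to b3, up 1 to b2, right 1 to c2 — 14 moves in all.
Check: all required cells visited; 14 ≤ 14 moves.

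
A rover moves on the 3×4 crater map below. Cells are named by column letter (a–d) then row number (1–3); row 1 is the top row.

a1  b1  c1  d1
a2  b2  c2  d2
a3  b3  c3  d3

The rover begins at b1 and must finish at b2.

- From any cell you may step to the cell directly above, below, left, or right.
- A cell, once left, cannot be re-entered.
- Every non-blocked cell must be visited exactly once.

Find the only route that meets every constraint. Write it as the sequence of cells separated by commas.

Need to visit all 12 open cells exactly once, starting at b1 and ending at b2.
Cell a1 has only two open neighbours (a2 and b1), so the path must pass straight through it: one of those is the cell it's entered from and the other is where it exits.
Route from b1: left 1 to a1, down 2 to a3, right 3 to d3, up 2 to d1, left 1 to c1, down 1 to c2, left 1 to b2 — 11 moves in all.
Check: all 12 open cells covered.

b1, a1, a2, a3, b3, c3, d3, d2, d1, c1, c2, b2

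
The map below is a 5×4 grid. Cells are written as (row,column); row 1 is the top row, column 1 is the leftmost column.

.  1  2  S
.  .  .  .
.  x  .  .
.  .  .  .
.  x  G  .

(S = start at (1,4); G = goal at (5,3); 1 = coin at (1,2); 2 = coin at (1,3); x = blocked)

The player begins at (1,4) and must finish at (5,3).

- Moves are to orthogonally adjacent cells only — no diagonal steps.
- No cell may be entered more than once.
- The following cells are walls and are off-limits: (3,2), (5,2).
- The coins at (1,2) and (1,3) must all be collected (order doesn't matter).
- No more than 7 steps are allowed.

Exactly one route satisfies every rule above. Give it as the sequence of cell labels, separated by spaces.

(1,4) (1,3) (1,2) (2,2) (2,3) (3,3) (4,3) (5,3)

The 7-move cap with required stops at (1,2), (1,3) leaves no slack for detours.
Route from (1,4): left 2 to (1,2), down 1 to (2,2), right 1 to (2,3), down 3 to (5,3) — 7 moves in all.
Check: all required cells visited; 7 ≤ 7 moves.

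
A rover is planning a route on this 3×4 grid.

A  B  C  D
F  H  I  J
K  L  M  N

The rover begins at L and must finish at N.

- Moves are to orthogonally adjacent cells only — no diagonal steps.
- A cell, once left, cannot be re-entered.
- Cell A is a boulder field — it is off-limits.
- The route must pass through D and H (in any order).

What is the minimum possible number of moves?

6

Any route passes through D and H in some order between L and N. Summing Manhattan distances along each leg and taking the cheapest ordering (L → H → D → N) gives a lower bound of 1 + 3 + 2 = 6 moves.
A route of 6 moves achieves this: L → H → B → C → D → J → N.
Since 6 matches the lower bound, it is optimal.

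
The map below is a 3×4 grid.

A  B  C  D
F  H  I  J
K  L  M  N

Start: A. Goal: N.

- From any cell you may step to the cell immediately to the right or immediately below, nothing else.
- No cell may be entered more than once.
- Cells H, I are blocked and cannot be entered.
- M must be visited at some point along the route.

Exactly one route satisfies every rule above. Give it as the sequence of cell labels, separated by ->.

A -> F -> K -> L -> M -> N

Moves only go right or down, so the column and row indices never decrease.
Route from A: 2× down (reaching K), 3× right (reaching N) — 5 moves in all.
Check: all required cells visited.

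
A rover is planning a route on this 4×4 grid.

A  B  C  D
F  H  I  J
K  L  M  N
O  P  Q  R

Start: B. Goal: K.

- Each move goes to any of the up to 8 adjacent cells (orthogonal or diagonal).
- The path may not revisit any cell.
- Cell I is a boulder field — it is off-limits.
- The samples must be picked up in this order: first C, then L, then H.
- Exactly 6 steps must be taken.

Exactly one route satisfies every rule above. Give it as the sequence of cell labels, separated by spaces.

The waypoints must appear in the order C, L, H, with no cell reused.
Route from B: right to C, down-right to J, down-left to M, left to L, up to H, down-left to K — 6 moves in all.
Check: order respected (C at step 1, L at step 4, H at step 5); 6 moves as required.

B C J M L H K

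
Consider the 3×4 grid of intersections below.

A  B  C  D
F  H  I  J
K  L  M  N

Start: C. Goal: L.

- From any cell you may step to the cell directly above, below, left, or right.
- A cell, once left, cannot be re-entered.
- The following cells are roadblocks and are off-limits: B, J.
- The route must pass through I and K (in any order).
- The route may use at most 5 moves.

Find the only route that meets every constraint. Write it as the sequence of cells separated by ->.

C -> I -> H -> F -> K -> L

The 5-move cap with required stops at I, K leaves no slack for detours.
Route from C: down to I, 2× left (reaching F), down to K, right to L — 5 moves in all.
Check: all required cells visited; 5 ≤ 5 moves.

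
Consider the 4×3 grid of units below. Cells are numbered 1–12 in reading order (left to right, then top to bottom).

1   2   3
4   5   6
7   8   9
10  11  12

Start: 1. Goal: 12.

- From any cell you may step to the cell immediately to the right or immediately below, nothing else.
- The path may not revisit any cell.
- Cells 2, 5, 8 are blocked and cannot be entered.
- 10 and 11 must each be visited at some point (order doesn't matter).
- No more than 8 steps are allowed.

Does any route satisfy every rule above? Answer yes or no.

yes

One route that works: 1 → 4 → 7 → 10 → 11 → 12.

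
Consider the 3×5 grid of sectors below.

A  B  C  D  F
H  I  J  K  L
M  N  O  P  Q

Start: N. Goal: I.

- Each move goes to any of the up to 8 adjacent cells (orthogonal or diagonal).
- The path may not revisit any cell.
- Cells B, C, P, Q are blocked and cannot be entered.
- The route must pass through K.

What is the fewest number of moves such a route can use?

Any route passes through K somewhere between N and I. Summing Chebyshev distances along the two legs (N → K → I) gives a lower bound of 2 + 2 = 4 moves.
A route of 4 moves achieves this: N → J → K → O → I.
Since 4 matches the lower bound, it is optimal.

4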